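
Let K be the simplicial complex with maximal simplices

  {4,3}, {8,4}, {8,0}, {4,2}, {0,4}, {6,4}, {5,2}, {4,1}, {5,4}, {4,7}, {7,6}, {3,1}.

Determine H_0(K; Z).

K has 9 vertices, 12 edges.
rank ∂_0 = 0, rank ∂_1 = 8 ⇒ b_0 = 9 − 0 − 8 = 1; all invariant factors of ∂_1 are 1 so no torsion. So H_0 ≅ Z.

H_0 ≅ Z.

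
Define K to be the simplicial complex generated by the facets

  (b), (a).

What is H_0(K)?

H_0 ≅ Z^2.

Take the total order a < b on the vertex set. Then K (dimension 0) consists of the simplices:

  0-simplices (2): a, b

giving chain groups C_0 ≅ Z^2.

Now H_k = ker ∂_k / im ∂_{k+1}, so:

  H_0: rank C_0 − rank ∂_1 = 2 − 0 = 2, and there is no ∂_1, so H_0 = Z^2.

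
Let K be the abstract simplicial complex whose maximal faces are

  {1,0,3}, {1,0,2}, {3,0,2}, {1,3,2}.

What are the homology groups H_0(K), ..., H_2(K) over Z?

H_0 ≅ Z,  H_1 = 0,  H_2 ≅ Z.

Order the vertices as 0 < 1 < 2 < 3. Listing each simplex with vertices in this order, K has dimension 2 with simplices:

  0-simplices (4): [0], [1], [2], [3]
  1-simplices (6): [0,1], [0,2], [0,3], [1,2], [1,3], [2,3]
  2-simplices (4): [0,1,2], [0,1,3], [0,2,3], [1,2,3]

giving chain groups C_0 ≅ Z^4, C_1 ≅ Z^6, C_2 ≅ Z^4.

∂_1: C_1 → C_0 is given by ∂[p,q] = [q] − [p]. For instance
  ∂[1,3] = [3] − [1].
This gives a 4×6 integer matrix of rank 3; reducing to Smith normal form yields diagonal entries (1,1,1).

∂_2: C_2 → C_1 maps a triangle to the signed sum of its edges. For instance
  ∂[0,1,2] = [1,2] − [0,2] + [0,1],
  ∂[0,2,3] = [2,3] − [0,3] + [0,2].
This gives a 6×4 integer matrix of rank 3; reducing to Smith normal form yields diagonal entries (1,1,1).

Reading off H_k = ker ∂_k / im ∂_{k+1}:

  H_0: rank C_0 − rank ∂_1 = 4 − 3 = 1, and the invariant factors of ∂_1 are all 1, so H_0 = Z.
  H_1: rank ker ∂_1 − rank ∂_2 = (6 − 3) − 3 = 0, and the invariant factors of ∂_2 are all 1, so H_1 = 0.
  H_2: rank ker ∂_2 − rank ∂_3 = (4 − 3) − 0 = 1, and there is no ∂_3, so H_2 = Z.

As a check, the Euler characteristic is 4 − 6 + 4 = 2, which agrees with 1 − 0 + 1 = 2.
(K is a triangulation of the 2-sphere S^2.)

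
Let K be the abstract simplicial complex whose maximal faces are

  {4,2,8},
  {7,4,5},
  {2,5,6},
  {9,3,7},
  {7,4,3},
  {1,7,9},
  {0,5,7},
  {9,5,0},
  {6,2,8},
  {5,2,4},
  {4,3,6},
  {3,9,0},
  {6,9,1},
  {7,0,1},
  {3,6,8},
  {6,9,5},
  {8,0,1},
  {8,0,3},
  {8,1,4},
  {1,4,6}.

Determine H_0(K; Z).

Fix the vertex order 0 < 1 < 2 < 3 < 4 < 5 < 6 < 7 < 8 < 9 and write every simplex with vertices in increasing order. Then dim K = 2 and the simplices of K are:

  0-simplices (10): [0], [1], [2], [3], [4], [5], [6], [7], [8], [9]
  1-simplices (30): (30 of them)
  2-simplices (20): (20 of them)

giving chain groups C_0 ≅ Z^10, C_1 ≅ Z^30, C_2 ≅ Z^20.

∂_1: C_1 → C_0 is given by ∂[p,q] = [q] − [p]. For instance
  ∂[0,9] = [9] − [0].
The 10×30 boundary matrix has rank 9 and Smith normal form diag(1,1,1,1,1,1,1,1,1).

Boundary ∂_2: C_2 → C_1 sends each 2-simplex [p,q,r] to [q,r] − [p,r] + [p,q]. For instance
  ∂[3,4,7] = [4,7] − [3,7] + [3,4],
  ∂[2,4,5] = [4,5] − [2,5] + [2,4].
This gives a 30×20 integer matrix of rank 20; reducing to Smith normal form yields diagonal entries (1,1,1,1,1,1,1,1,1,1,1,1,1,1,1,1,1,1,1,2).

Reading off H_k = ker ∂_k / im ∂_{k+1}:

  H_0: rank C_0 − rank ∂_1 = 10 − 9 = 1, and the invariant factors of ∂_1 are all 1, so H_0 = Z.

H_0 = Z.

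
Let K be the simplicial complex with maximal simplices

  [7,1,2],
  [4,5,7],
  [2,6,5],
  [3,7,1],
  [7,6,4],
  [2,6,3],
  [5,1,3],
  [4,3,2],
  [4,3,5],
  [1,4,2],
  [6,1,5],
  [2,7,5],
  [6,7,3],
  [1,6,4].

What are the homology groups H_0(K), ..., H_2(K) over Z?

Fix the vertex order 1 < 2 < 3 < 4 < 5 < 6 < 7 and write every simplex with vertices in increasing order. Then dim K = 2 and the simplices of K are:

  0-simplices (7): [1], [2], [3], [4], [5], [6], [7]
  1-simplices (21): [1,2], [1,3], [1,4], [1,5], [1,6], [1,7], [2,3], [2,4], [2,5], [2,6], [2,7], [3,4], [3,5], [3,6], [3,7], [4,5], [4,6], [4,7], [5,6], [5,7], [6,7]
  2-simplices (14): [1,2,4], [1,2,7], [1,3,5], [1,3,7], [1,4,6], [1,5,6], [2,3,4], [2,3,6], [2,5,6], [2,5,7], [3,4,5], [3,6,7], [4,5,7], [4,6,7]

so the chain groups are C_0 ≅ Z^7, C_1 ≅ Z^21, C_2 ≅ Z^14.

The boundary map ∂_1: C_1 → C_0 sends each edge [p,q] (with p < q) to q − p. For instance
  ∂[3,6] = [6] − [3].
The resulting 7×21 matrix has rank 6, and its Smith normal form has invariant factors (1,1,1,1,1,1).

Boundary ∂_2: C_2 → C_1 sends each 2-simplex [p,q,r] to [q,r] − [p,r] + [p,q]. For instance
  ∂[1,2,4] = [2,4] − [1,4] + [1,2],
  ∂[1,4,6] = [4,6] − [1,6] + [1,4].
This gives a 21×14 integer matrix of rank 13; reducing to Smith normal form yields diagonal entries (1,1,1,1,1,1,1,1,1,1,1,1,1).

Computing H_k = (kernel of ∂_k) / (image of ∂_{k+1}):

  H_0: rank C_0 − rank ∂_1 = 7 − 6 = 1, and the invariant factors of ∂_1 are all 1, so H_0 = Z.
  H_1: rank ker ∂_1 − rank ∂_2 = (21 − 6) − 13 = 2, and the invariant factors of ∂_2 are all 1, so H_1 = Z^2.
  H_2: rank ker ∂_2 − rank ∂_3 = (14 − 13) − 0 = 1, and there is no ∂_3, so H_2 = Z.

H_0 = Z,  H_1 = Z^2,  H_2 = Z.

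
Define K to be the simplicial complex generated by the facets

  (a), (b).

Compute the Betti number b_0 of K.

b_0 = 2.

We work with the vertex ordering a < b. The simplices of K, each written with vertices in increasing order, are:

  0-simplices (2): a, b

so the chain groups are C_0 ≅ Z^2.

Now H_k = ker ∂_k / im ∂_{k+1}, so:

  H_0: rank C_0 − rank ∂_1 = 2 − 0 = 2, and there is no ∂_1, so H_0 ≅ Z^2.

(K is a triangulation of a set of 2 points.)

Hence the Betti numbers are b_0 = 2.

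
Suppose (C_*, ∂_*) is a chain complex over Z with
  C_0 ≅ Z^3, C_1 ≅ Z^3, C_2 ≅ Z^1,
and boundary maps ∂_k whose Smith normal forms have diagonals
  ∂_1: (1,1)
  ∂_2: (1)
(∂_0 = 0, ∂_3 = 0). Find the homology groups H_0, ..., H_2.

H_0 ≅ Z,  H_1 = 0,  H_2 = 0.

H_0: b_0 = 3 − 0 − 2 = 1; torsion from ∂_1 factors > 1: none. So H_0 ≅ Z.
H_1: b_1 = 3 − 2 − 1 = 0; torsion from ∂_2 factors > 1: none. So H_1 ≅ 0.
H_2: b_2 = 1 − 1 − 0 = 0; torsion from ∂_3 factors > 1: none. So H_2 ≅ 0.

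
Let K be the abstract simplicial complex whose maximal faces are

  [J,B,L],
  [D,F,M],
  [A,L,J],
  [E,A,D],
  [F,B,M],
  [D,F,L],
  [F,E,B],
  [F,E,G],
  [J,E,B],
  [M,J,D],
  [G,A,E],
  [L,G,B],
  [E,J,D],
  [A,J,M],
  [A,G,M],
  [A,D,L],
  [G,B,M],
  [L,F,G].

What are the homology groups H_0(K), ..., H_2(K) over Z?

Order the vertices as A < B < D < E < F < G < J < L < M. Listing each simplex with vertices in this order, K has dimension 2 with simplices:

  0-simplices (9): A, B, D, E, F, G, J, L, M
  1-simplices (27): AD, AE, AG, AJ, AL, AM, BE, BF, BG, BJ, BL, BM, DE, DF, DJ, DL, DM, EF, EG, EJ, FG, FL, FM, GL, GM, JL, JM
  2-simplices (18): ADE, ADL, AEG, AGM, AJL, AJM, BEF, BEJ, BFM, BGL, BGM, BJL, DEJ, DFL, DFM, DJM, EFG, FGL

so the chain groups are C_0 ≅ Z^9, C_1 ≅ Z^27, C_2 ≅ Z^18.

Boundary ∂_1: C_1 → C_0 is given by ∂[p,q] = [q] − [p].
The 9×27 boundary matrix has rank 8 and Smith normal form diag(1,1,1,1,1,1,1,1).

∂_2: C_2 → C_1 acts by ∂[p,q,r] = [q,r] − [p,r] + [p,q]. For instance
  ∂DFM = FM − DM + DF,
  ∂AJL = JL − AL + AJ.
The resulting 27×18 matrix has rank 18, and its Smith normal form has invariant factors (1,1,1,1,1,1,1,1,1,1,1,1,1,1,1,1,1,2).

Now H_k = ker ∂_k / im ∂_{k+1}, so:

  H_0: rank C_0 − rank ∂_1 = 9 − 8 = 1, and the invariant factors of ∂_1 are all 1, so H_0 = Z.
  H_1: rank ker ∂_1 − rank ∂_2 = (27 − 8) − 18 = 1, and ∂_2 has invariant factor 2 > 1, so H_1 = Z ⊕ Z/2Z.
  H_2: rank ker ∂_2 − rank ∂_3 = (18 − 18) − 0 = 0, and there is no ∂_3, so H_2 = 0.

As a check, the Euler characteristic is 9 − 27 + 18 = 0, which agrees with 1 − 1 + 0 = 0.

H_0 = Z,  H_1 = Z ⊕ Z/2Z,  H_2 = 0.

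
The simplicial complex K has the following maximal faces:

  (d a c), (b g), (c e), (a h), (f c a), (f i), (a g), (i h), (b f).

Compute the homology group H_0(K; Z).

H_0 ≅ Z.

We work with the vertex ordering a < b < c < d < e < f < g < h < i. The simplices of K, each written with vertices in increasing order, are:

  0-simplices (9): a, b, c, d, e, f, g, h, i
  1-simplices (12): ac, ad, af, ag, ah, bf, bg, cd, ce, cf, fi, hi
  2-simplices (2): acd, acf

so the chain groups are C_0 ≅ Z^9, C_1 ≅ Z^12, C_2 ≅ Z^2.

The boundary map ∂_1: C_1 → C_0 is given by ∂[p,q] = [q] − [p]. For instance
  ∂bg = g − b.
This gives a 9×12 integer matrix of rank 8; reducing to Smith normal form yields diagonal entries (1,1,1,1,1,1,1,1).

Boundary ∂_2: C_2 → C_1 sends each 2-simplex [p,q,r] to [q,r] − [p,r] + [p,q]. For instance
  ∂acd = cd − ad + ac,
  ∂acf = cf − af + ac.
The 12×2 boundary matrix has rank 2 and Smith normal form diag(1,1).

Computing H_k = (kernel of ∂_k) / (image of ∂_{k+1}):

  H_0: rank C_0 − rank ∂_1 = 9 − 8 = 1, and the invariant factors of ∂_1 are all 1, so H_0 = Z.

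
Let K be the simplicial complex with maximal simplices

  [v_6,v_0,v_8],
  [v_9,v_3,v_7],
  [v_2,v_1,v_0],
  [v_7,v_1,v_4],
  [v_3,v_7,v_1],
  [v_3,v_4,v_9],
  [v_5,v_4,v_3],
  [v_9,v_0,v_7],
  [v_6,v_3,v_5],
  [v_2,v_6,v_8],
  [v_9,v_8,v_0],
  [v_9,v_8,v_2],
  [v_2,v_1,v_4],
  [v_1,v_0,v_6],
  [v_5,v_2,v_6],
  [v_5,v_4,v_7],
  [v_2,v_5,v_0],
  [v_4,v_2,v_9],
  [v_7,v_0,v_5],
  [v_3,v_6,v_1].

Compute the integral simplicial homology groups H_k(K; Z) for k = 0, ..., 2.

We work with the vertex ordering v_0 < v_1 < v_2 < v_3 < v_4 < v_5 < v_6 < v_7 < v_8 < v_9. The simplices of K, each written with vertices in increasing order, are:

  0-simplices (10): [v_0], [v_1], [v_2], [v_3], [v_4], [v_5], [v_6], [v_7], [v_8], [v_9]
  1-simplices (30): (30 of them)
  2-simplices (20): (20 of them)

Hence C_0 ≅ Z^10, C_1 ≅ Z^30, C_2 ≅ Z^20.

∂_1: C_1 → C_0 sends each edge [p,q] (with p < q) to q − p. For instance
  ∂[v_1,v_4] = [v_4] − [v_1].
As a 10×30 matrix over Z this has rank 9, with invariant factors (1,1,1,1,1,1,1,1,1).

Boundary ∂_2: C_2 → C_1 acts by ∂[p,q,r] = [q,r] − [p,r] + [p,q]. For instance
  ∂[v_1,v_3,v_7] = [v_3,v_7] − [v_1,v_7] + [v_1,v_3],
  ∂[v_0,v_6,v_8] = [v_6,v_8] − [v_0,v_8] + [v_0,v_6].
As a 30×20 matrix over Z this has rank 20, with invariant factors (1,1,1,1,1,1,1,1,1,1,1,1,1,1,1,1,1,1,1,2).

From H_k ≅ ker(∂_k) / im(∂_{k+1}) we obtain:

  H_0: rank C_0 − rank ∂_1 = 10 − 9 = 1, and the invariant factors of ∂_1 are all 1, so H_0 ≅ Z.
  H_1: rank ker ∂_1 − rank ∂_2 = (30 − 9) − 20 = 1, and ∂_2 has invariant factor 2 > 1, so H_1 ≅ Z ⊕ Z/2.
  H_2: rank ker ∂_2 − rank ∂_3 = (20 − 20) − 0 = 0, and there is no ∂_3, so H_2 ≅ 0.

H_0 = Z,  H_1 = Z ⊕ Z/2,  H_2 = 0.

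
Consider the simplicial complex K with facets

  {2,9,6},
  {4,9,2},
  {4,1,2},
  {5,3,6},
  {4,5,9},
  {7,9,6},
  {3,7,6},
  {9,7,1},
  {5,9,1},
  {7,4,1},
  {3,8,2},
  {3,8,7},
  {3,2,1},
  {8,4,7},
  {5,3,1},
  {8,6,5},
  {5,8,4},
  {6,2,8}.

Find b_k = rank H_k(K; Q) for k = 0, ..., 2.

b_0 = 1, b_1 = 1, b_2 = 0.

K has 9 vertices, 27 edges, 18 triangles.
rank ∂_0 = 0, rank ∂_1 = 8 ⇒ b_0 = 9 − 0 − 8 = 1; all invariant factors of ∂_1 are 1 so no torsion. So H_0 ≅ Z.
rank ∂_1 = 8, rank ∂_2 = 18 ⇒ b_1 = 27 − 8 − 18 = 1; ∂_2 has invariant factor(s) [2] giving torsion. So H_1 ≅ Z × Z/2.
rank ∂_2 = 18, rank ∂_3 = 0 ⇒ b_2 = 18 − 18 − 0 = 0. So H_2 ≅ 0.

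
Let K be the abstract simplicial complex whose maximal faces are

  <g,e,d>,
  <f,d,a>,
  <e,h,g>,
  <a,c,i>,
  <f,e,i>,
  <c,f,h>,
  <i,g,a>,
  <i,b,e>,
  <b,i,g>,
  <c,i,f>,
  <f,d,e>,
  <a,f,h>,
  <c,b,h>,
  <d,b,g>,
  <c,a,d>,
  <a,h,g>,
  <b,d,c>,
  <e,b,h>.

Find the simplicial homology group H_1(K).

K has 9 vertices, 27 edges, 18 triangles.
rank ∂_1 = 8, rank ∂_2 = 18 ⇒ b_1 = 27 − 8 − 18 = 1; ∂_2 has invariant factor(s) [2] giving torsion. So H_1 ≅ Z ⊕ Z_2.

H_1 = Z ⊕ Z_2.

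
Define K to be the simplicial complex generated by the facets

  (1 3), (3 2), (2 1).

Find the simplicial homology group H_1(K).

H_1 ≅ Z.

Order the vertices as 1 < 2 < 3. Listing each simplex with vertices in this order, K has dimension 1 with simplices:

  0-simplices (3): [1], [2], [3]
  1-simplices (3): [1,2], [1,3], [2,3]

so the chain groups are C_0 ≅ Z^3, C_1 ≅ Z^3.

The boundary map ∂_1: C_1 → C_0 sends each edge [p,q] (with p < q) to q − p.
The resulting 3×3 matrix has rank 2, and its Smith normal form has invariant factors (1,1).

Computing H_k = (kernel of ∂_k) / (image of ∂_{k+1}):

  H_1: rank ker ∂_1 − rank ∂_2 = (3 − 2) − 0 = 1, and there is no ∂_2, so H_1 = Z.

(K is a triangulation of the circle S^1.)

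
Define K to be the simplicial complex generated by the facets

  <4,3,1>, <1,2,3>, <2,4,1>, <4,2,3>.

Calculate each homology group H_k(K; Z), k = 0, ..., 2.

H_0 ≅ Z,  H_1 = 0,  H_2 ≅ Z.

Order the vertices as 1 < 2 < 3 < 4. Listing each simplex with vertices in this order, K has dimension 2 with simplices:

  0-simplices (4): [1], [2], [3], [4]
  1-simplices (6): [1,2], [1,3], [1,4], [2,3], [2,4], [3,4]
  2-simplices (4): [1,2,3], [1,2,4], [1,3,4], [2,3,4]

Hence C_0 ≅ Z^4, C_1 ≅ Z^6, C_2 ≅ Z^4.

Boundary ∂_1: C_1 → C_0 maps an edge to its endpoints' difference, ∂[p,q] = q − p. For instance
  ∂[3,4] = [4] − [3].
The 4×6 boundary matrix has rank 3 and Smith normal form diag(1,1,1).

The boundary map ∂_2: C_2 → C_1 maps a triangle to the signed sum of its edges. For instance
  ∂[1,2,4] = [2,4] − [1,4] + [1,2],
  ∂[2,3,4] = [3,4] − [2,4] + [2,3].
The 6×4 boundary matrix has rank 3 and Smith normal form diag(1,1,1).

Computing H_k = (kernel of ∂_k) / (image of ∂_{k+1}):

  H_0: rank C_0 − rank ∂_1 = 4 − 3 = 1, and the invariant factors of ∂_1 are all 1, so H_0 = Z.
  H_1: rank ker ∂_1 − rank ∂_2 = (6 − 3) − 3 = 0, and the invariant factors of ∂_2 are all 1, so H_1 = 0.
  H_2: rank ker ∂_2 − rank ∂_3 = (4 − 3) − 0 = 1, and there is no ∂_3, so H_2 = Z.

As a check, the Euler characteristic is 4 − 6 + 4 = 2, which agrees with 1 − 0 + 1 = 2.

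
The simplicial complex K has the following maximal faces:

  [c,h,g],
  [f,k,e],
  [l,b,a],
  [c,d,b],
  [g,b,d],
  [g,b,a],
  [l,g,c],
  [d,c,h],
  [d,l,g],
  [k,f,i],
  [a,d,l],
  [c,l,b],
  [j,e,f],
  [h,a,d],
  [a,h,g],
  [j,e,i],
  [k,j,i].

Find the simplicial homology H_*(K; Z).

H_0 ≅ Z^2,  H_1 ≅ Z ⊕ Z/2Z,  H_2 = 0.

Take the total order a < b < c < d < e < f < g < h < i < j < k < l on the vertex set. Then K (dimension 2) consists of the simplices:

  0-simplices (12): a, b, c, d, e, f, g, h, i, j, k, l
  1-simplices (28): ab, ad, ag, ah, al, bc, bd, bg, bl, cd, cg, ch, cl, dg, dh, dl, ef, ei, ej, ek, fi, fj, fk, gh, gl, ij, ik, jk
  2-simplices (17): abg, abl, adh, adl, agh, bcd, bcl, bdg, cdh, cgh, cgl, dgl, efj, efk, eij, fik, ijk

Hence C_0 ≅ Z^12, C_1 ≅ Z^28, C_2 ≅ Z^17.

∂_1: C_1 → C_0 maps an edge to its endpoints' difference, ∂[p,q] = q − p.
The 12×28 boundary matrix has rank 10 and Smith normal form diag(1,1,1,1,1,1,1,1,1,1).

Boundary ∂_2: C_2 → C_1 sends each 2-simplex [p,q,r] to [q,r] − [p,r] + [p,q]. For instance
  ∂cgh = gh − ch + cg,
  ∂ijk = jk − ik + ij.
This gives a 28×17 integer matrix of rank 17; reducing to Smith normal form yields diagonal entries (1,1,1,1,1,1,1,1,1,1,1,1,1,1,1,1,2).

From H_k ≅ ker(∂_k) / im(∂_{k+1}) we obtain:

  H_0: rank C_0 − rank ∂_1 = 12 − 10 = 2, and the invariant factors of ∂_1 are all 1, so H_0 ≅ Z^2.
  H_1: rank ker ∂_1 − rank ∂_2 = (28 − 10) − 17 = 1, and ∂_2 has invariant factor 2 > 1, so H_1 ≅ Z ⊕ Z/2Z.
  H_2: rank ker ∂_2 − rank ∂_3 = (17 − 17) − 0 = 0, and there is no ∂_3, so H_2 ≅ 0.

As a check, the Euler characteristic is 12 − 28 + 17 = 1, which agrees with 2 − 1 + 0 = 1.
(K is a triangulation of the disjoint union of the Möbius band and the real projective plane RP^2.)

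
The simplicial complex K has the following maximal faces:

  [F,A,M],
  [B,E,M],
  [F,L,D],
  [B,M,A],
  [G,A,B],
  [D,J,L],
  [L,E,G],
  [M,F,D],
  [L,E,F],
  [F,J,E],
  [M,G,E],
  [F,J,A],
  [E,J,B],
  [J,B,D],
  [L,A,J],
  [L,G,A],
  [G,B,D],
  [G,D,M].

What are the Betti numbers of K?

b_0 = 1, b_1 = 1, b_2 = 0.

We work with the vertex ordering A < B < D < E < F < G < J < L < M. The simplices of K, each written with vertices in increasing order, are:

  0-simplices (9): A, B, D, E, F, G, J, L, M
  1-simplices (27): AB, AF, AG, AJ, AL, AM, BD, BE, BG, BJ, BM, DF, DG, DJ, DL, DM, EF, EG, EJ, EL, EM, FJ, FL, FM, GL, GM, JL
  2-simplices (18): ABG, ABM, AFJ, AFM, AGL, AJL, BDG, BDJ, BEJ, BEM, DFL, DFM, DGM, DJL, EFJ, EFL, EGL, EGM

so the chain groups are C_0 ≅ Z^9, C_1 ≅ Z^27, C_2 ≅ Z^18.

∂_1: C_1 → C_0 sends each edge [p,q] (with p < q) to q − p. For instance
  ∂AJ = J − A.
As a 9×27 matrix over Z this has rank 8, with invariant factors (1,1,1,1,1,1,1,1).

The boundary map ∂_2: C_2 → C_1 maps a triangle to the signed sum of its edges. For instance
  ∂ABM = BM − AM + AB,
  ∂DFL = FL − DL + DF.
This gives a 27×18 integer matrix of rank 18; reducing to Smith normal form yields diagonal entries (1,1,1,1,1,1,1,1,1,1,1,1,1,1,1,1,1,2).

Reading off H_k = ker ∂_k / im ∂_{k+1}:

  H_0: rank C_0 − rank ∂_1 = 9 − 8 = 1, and the invariant factors of ∂_1 are all 1, so H_0 = Z.
  H_1: rank ker ∂_1 − rank ∂_2 = (27 − 8) − 18 = 1, and ∂_2 has invariant factor 2 > 1, so H_1 = Z ⊕ Z/2.
  H_2: rank ker ∂_2 − rank ∂_3 = (18 − 18) − 0 = 0, and there is no ∂_3, so H_2 = 0.

(K is a triangulation of the Klein bottle.)

Hence the Betti numbers are b_0 = 1, b_1 = 1, b_2 = 0.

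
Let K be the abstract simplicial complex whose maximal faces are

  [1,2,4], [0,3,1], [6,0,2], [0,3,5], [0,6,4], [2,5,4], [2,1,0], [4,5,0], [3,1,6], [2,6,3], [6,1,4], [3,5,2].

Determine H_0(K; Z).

H_0 ≅ Z.

K has 7 vertices, 18 edges, 12 triangles.
rank ∂_0 = 0, rank ∂_1 = 6 ⇒ b_0 = 7 − 0 − 6 = 1; all invariant factors of ∂_1 are 1 so no torsion. So H_0 ≅ Z.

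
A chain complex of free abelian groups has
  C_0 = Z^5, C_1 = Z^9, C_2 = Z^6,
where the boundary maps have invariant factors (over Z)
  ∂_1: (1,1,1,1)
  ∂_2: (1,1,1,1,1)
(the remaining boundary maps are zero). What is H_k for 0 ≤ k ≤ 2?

H_0: b_0 = 5 − 0 − 4 = 1; torsion from ∂_1 factors > 1: none. So H_0 ≅ Z.
H_1: b_1 = 9 − 4 − 5 = 0; torsion from ∂_2 factors > 1: none. So H_1 ≅ 0.
H_2: b_2 = 6 − 5 − 0 = 1; torsion from ∂_3 factors > 1: none. So H_2 ≅ Z.

H_0 ≅ Z,  H_1 = 0,  H_2 ≅ Z.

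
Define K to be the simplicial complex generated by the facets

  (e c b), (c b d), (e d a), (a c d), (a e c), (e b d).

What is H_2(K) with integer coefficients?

H_2 ≅ Z.

Take the total order a < b < c < d < e on the vertex set. Then K (dimension 2) consists of the simplices:

  0-simplices (5): a, b, c, d, e
  1-simplices (9): ac, ad, ae, bc, bd, be, cd, ce, de
  2-simplices (6): acd, ace, ade, bcd, bce, bde

Hence C_0 ≅ Z^5, C_1 ≅ Z^9, C_2 ≅ Z^6.

The boundary map ∂_1: C_1 → C_0 maps an edge to its endpoints' difference, ∂[p,q] = q − p. For instance
  ∂be = e − b.
The resulting 5×9 matrix has rank 4, and its Smith normal form has invariant factors (1,1,1,1).

∂_2: C_2 → C_1 sends each 2-simplex [p,q,r] to [q,r] − [p,r] + [p,q]. For instance
  ∂bde = de − be + bd,
  ∂bce = ce − be + bc.
This gives a 9×6 integer matrix of rank 5; reducing to Smith normal form yields diagonal entries (1,1,1,1,1).

Computing H_k = (kernel of ∂_k) / (image of ∂_{k+1}):

  H_2: rank ker ∂_2 − rank ∂_3 = (6 − 5) − 0 = 1, and there is no ∂_3, so H_2 = Z.

(K is a triangulation of the 2-sphere S^2.)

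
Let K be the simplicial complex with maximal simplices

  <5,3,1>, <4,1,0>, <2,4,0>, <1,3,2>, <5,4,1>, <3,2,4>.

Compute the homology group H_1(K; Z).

H_1 ≅ Z.

We work with the vertex ordering 0 < 1 < 2 < 3 < 4 < 5. The simplices of K, each written with vertices in increasing order, are:

  0-simplices (6): [0], [1], [2], [3], [4], [5]
  1-simplices (12): [0,1], [0,2], [0,4], [1,2], [1,3], [1,4], [1,5], [2,3], [2,4], [3,4], [3,5], [4,5]
  2-simplices (6): [0,1,4], [0,2,4], [1,2,3], [1,3,5], [1,4,5], [2,3,4]

Hence C_0 ≅ Z^6, C_1 ≅ Z^12, C_2 ≅ Z^6.

The boundary map ∂_1: C_1 → C_0 sends each edge [p,q] (with p < q) to q − p.
This gives a 6×12 integer matrix of rank 5; reducing to Smith normal form yields diagonal entries (1,1,1,1,1).

Boundary ∂_2: C_2 → C_1 sends each 2-simplex [p,q,r] to [q,r] − [p,r] + [p,q]. For instance
  ∂[2,3,4] = [3,4] − [2,4] + [2,3],
  ∂[1,3,5] = [3,5] − [1,5] + [1,3].
As a 12×6 matrix over Z this has rank 6, with invariant factors (1,1,1,1,1,1).

Computing H_k = (kernel of ∂_k) / (image of ∂_{k+1}):

  H_1: rank ker ∂_1 − rank ∂_2 = (12 − 5) − 6 = 1, and the invariant factors of ∂_2 are all 1, so H_1 = Z.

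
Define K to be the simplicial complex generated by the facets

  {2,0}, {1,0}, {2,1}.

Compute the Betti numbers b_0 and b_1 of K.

We work with the vertex ordering 0 < 1 < 2. The simplices of K, each written with vertices in increasing order, are:

  0-simplices (3): [0], [1], [2]
  1-simplices (3): [0,1], [0,2], [1,2]

so the chain groups are C_0 ≅ Z^3, C_1 ≅ Z^3.

∂_1: C_1 → C_0 maps an edge to its endpoints' difference, ∂[p,q] = q − p. For instance
  ∂[0,1] = [1] − [0].
The 3×3 boundary matrix has rank 2 and Smith normal form diag(1,1).

Now H_k = ker ∂_k / im ∂_{k+1}, so:

  H_0: rank C_0 − rank ∂_1 = 3 − 2 = 1, and the invariant factors of ∂_1 are all 1, so H_0 = Z.
  H_1: rank ker ∂_1 − rank ∂_2 = (3 − 2) − 0 = 1, and there is no ∂_2, so H_1 = Z.

Hence the Betti numbers are b_0 = 1, b_1 = 1.

b_0 = 1, b_1 = 1.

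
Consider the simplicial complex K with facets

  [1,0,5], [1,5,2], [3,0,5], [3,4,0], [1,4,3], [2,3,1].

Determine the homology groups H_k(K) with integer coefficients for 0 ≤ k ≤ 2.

H_0 = Z,  H_1 = Z,  H_2 = 0.

We work with the vertex ordering 0 < 1 < 2 < 3 < 4 < 5. The simplices of K, each written with vertices in increasing order, are:

  0-simplices (6): [0], [1], [2], [3], [4], [5]
  1-simplices (12): [0,1], [0,3], [0,4], [0,5], [1,2], [1,3], [1,4], [1,5], [2,3], [2,5], [3,4], [3,5]
  2-simplices (6): [0,1,5], [0,3,4], [0,3,5], [1,2,3], [1,2,5], [1,3,4]

giving chain groups C_0 ≅ Z^6, C_1 ≅ Z^12, C_2 ≅ Z^6.

Boundary ∂_1: C_1 → C_0 maps an edge to its endpoints' difference, ∂[p,q] = q − p. For instance
  ∂[0,1] = [1] − [0].
This gives a 6×12 integer matrix of rank 5; reducing to Smith normal form yields diagonal entries (1,1,1,1,1).

The boundary map ∂_2: C_2 → C_1 maps a triangle to the signed sum of its edges. For instance
  ∂[1,3,4] = [3,4] − [1,4] + [1,3],
  ∂[1,2,5] = [2,5] − [1,5] + [1,2].
The 12×6 boundary matrix has rank 6 and Smith normal form diag(1,1,1,1,1,1).

Now H_k = ker ∂_k / im ∂_{k+1}, so:

  H_0: rank C_0 − rank ∂_1 = 6 − 5 = 1, and the invariant factors of ∂_1 are all 1, so H_0 ≅ Z.
  H_1: rank ker ∂_1 − rank ∂_2 = (12 − 5) − 6 = 1, and the invariant factors of ∂_2 are all 1, so H_1 ≅ Z.
  H_2: rank ker ∂_2 − rank ∂_3 = (6 − 6) − 0 = 0, and there is no ∂_3, so H_2 ≅ 0.

(K is a triangulation of the cylinder S^1 x I.)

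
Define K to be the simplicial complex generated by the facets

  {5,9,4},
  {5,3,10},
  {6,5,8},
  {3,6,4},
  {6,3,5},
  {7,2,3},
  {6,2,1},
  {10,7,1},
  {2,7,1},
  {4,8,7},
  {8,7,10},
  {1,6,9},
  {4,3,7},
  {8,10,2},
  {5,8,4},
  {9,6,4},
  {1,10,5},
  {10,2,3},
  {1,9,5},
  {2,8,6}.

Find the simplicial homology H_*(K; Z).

H_0 = Z,  H_1 = Z ⊕ Z/2,  H_2 = 0.

Fix the vertex order 1 < 2 < 3 < 4 < 5 < 6 < 7 < 8 < 9 < 10 and write every simplex with vertices in increasing order. Then dim K = 2 and the simplices of K are:

  0-simplices (10): [1], [2], [3], [4], [5], [6], [7], [8], [9], [10]
  1-simplices (30): (30 of them)
  2-simplices (20): (20 of them)

giving chain groups C_0 ≅ Z^10, C_1 ≅ Z^30, C_2 ≅ Z^20.

Boundary ∂_1: C_1 → C_0 sends each edge [p,q] (with p < q) to q − p.
As a 10×30 matrix over Z this has rank 9, with invariant factors (1,1,1,1,1,1,1,1,1).

∂_2: C_2 → C_1 maps a triangle to the signed sum of its edges. For instance
  ∂[5,6,8] = [6,8] − [5,8] + [5,6],
  ∂[1,5,10] = [5,10] − [1,10] + [1,5].
The 30×20 boundary matrix has rank 20 and Smith normal form diag(1,1,1,1,1,1,1,1,1,1,1,1,1,1,1,1,1,1,1,2).

Computing H_k = (kernel of ∂_k) / (image of ∂_{k+1}):

  H_0: rank C_0 − rank ∂_1 = 10 − 9 = 1, and the invariant factors of ∂_1 are all 1, so H_0 = Z.
  H_1: rank ker ∂_1 − rank ∂_2 = (30 − 9) − 20 = 1, and ∂_2 has invariant factor 2 > 1, so H_1 = Z ⊕ Z/2.
  H_2: rank ker ∂_2 − rank ∂_3 = (20 − 20) − 0 = 0, and there is no ∂_3, so H_2 = 0.

As a check, the Euler characteristic is 10 − 30 + 20 = 0, which agrees with 1 − 1 + 0 = 0.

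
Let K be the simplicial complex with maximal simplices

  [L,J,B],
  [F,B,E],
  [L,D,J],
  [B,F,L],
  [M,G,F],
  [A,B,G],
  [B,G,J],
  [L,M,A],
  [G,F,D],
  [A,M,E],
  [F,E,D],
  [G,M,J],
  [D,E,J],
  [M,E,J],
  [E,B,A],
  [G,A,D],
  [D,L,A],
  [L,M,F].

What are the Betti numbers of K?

b_0 = 1, b_1 = 2, b_2 = 1.

Take the total order A < B < D < E < F < G < J < L < M on the vertex set. Then K (dimension 2) consists of the simplices:

  0-simplices (9): A, B, D, E, F, G, J, L, M
  1-simplices (27): AB, AD, AE, AG, AL, AM, BE, BF, BG, BJ, BL, DE, DF, DG, DJ, DL, EF, EJ, EM, FG, FL, FM, GJ, GM, JL, JM, LM
  2-simplices (18): ABE, ABG, ADG, ADL, AEM, ALM, BEF, BFL, BGJ, BJL, DEF, DEJ, DFG, DJL, EJM, FGM, FLM, GJM

giving chain groups C_0 ≅ Z^9, C_1 ≅ Z^27, C_2 ≅ Z^18.

Boundary ∂_1: C_1 → C_0 maps an edge to its endpoints' difference, ∂[p,q] = q − p.
The resulting 9×27 matrix has rank 8, and its Smith normal form has invariant factors (1,1,1,1,1,1,1,1).

Boundary ∂_2: C_2 → C_1 sends each 2-simplex [p,q,r] to [q,r] − [p,r] + [p,q]. For instance
  ∂BJL = JL − BL + BJ,
  ∂ADL = DL − AL + AD.
This gives a 27×18 integer matrix of rank 17; reducing to Smith normal form yields diagonal entries (1,1,1,1,1,1,1,1,1,1,1,1,1,1,1,1,1).

Now H_k = ker ∂_k / im ∂_{k+1}, so:

  H_0: rank C_0 − rank ∂_1 = 9 − 8 = 1, and the invariant factors of ∂_1 are all 1, so H_0 ≅ Z.
  H_1: rank ker ∂_1 − rank ∂_2 = (27 − 8) − 17 = 2, and the invariant factors of ∂_2 are all 1, so H_1 ≅ Z^2.
  H_2: rank ker ∂_2 − rank ∂_3 = (18 − 17) − 0 = 1, and there is no ∂_3, so H_2 ≅ Z.

Hence the Betti numbers are b_0 = 1, b_1 = 2, b_2 = 1.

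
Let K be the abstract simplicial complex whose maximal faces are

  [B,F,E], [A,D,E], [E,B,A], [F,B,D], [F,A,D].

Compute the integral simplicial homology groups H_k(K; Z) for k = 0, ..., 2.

Order the vertices as A < B < D < E < F. Listing each simplex with vertices in this order, K has dimension 2 with simplices:

  0-simplices (5): A, B, D, E, F
  1-simplices (10): AB, AD, AE, AF, BD, BE, BF, DE, DF, EF
  2-simplices (5): ABE, ADE, ADF, BDF, BEF

Hence C_0 ≅ Z^5, C_1 ≅ Z^10, C_2 ≅ Z^5.

Boundary ∂_1: C_1 → C_0 is given by ∂[p,q] = [q] − [p]. For instance
  ∂DE = E − D.
The 5×10 boundary matrix has rank 4 and Smith normal form diag(1,1,1,1).

The boundary map ∂_2: C_2 → C_1 sends each 2-simplex [p,q,r] to [q,r] − [p,r] + [p,q]. For instance
  ∂ABE = BE − AE + AB,
  ∂BDF = DF − BF + BD.
This gives a 10×5 integer matrix of rank 5; reducing to Smith normal form yields diagonal entries (1,1,1,1,1).

Computing H_k = (kernel of ∂_k) / (image of ∂_{k+1}):

  H_0: rank C_0 − rank ∂_1 = 5 − 4 = 1, and the invariant factors of ∂_1 are all 1, so H_0 = Z.
  H_1: rank ker ∂_1 − rank ∂_2 = (10 − 4) − 5 = 1, and the invariant factors of ∂_2 are all 1, so H_1 = Z.
  H_2: rank ker ∂_2 − rank ∂_3 = (5 − 5) − 0 = 0, and there is no ∂_3, so H_2 = 0.

H_0 = Z,  H_1 = Z,  H_2 = 0.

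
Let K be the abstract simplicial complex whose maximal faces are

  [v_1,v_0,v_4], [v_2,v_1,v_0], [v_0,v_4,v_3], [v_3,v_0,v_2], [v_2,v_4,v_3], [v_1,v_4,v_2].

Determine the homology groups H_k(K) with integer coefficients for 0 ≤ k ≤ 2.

H_0 = Z,  H_1 = 0,  H_2 = Z.

K has 5 vertices, 9 edges, 6 triangles.
rank ∂_0 = 0, rank ∂_1 = 4 ⇒ b_0 = 5 − 0 − 4 = 1; all invariant factors of ∂_1 are 1 so no torsion. So H_0 ≅ Z.
rank ∂_1 = 4, rank ∂_2 = 5 ⇒ b_1 = 9 − 4 − 5 = 0; all invariant factors of ∂_2 are 1 so no torsion. So H_1 ≅ 0.
rank ∂_2 = 5, rank ∂_3 = 0 ⇒ b_2 = 6 − 5 − 0 = 1. So H_2 ≅ Z.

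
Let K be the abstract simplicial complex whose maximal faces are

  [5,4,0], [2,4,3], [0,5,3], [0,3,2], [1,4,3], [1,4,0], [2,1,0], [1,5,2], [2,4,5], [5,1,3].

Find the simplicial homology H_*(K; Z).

H_0 ≅ Z,  H_1 ≅ Z/2Z,  H_2 = 0.

Take the total order 0 < 1 < 2 < 3 < 4 < 5 on the vertex set. Then K (dimension 2) consists of the simplices:

  0-simplices (6): [0], [1], [2], [3], [4], [5]
  1-simplices (15): [0,1], [0,2], [0,3], [0,4], [0,5], [1,2], [1,3], [1,4], [1,5], [2,3], [2,4], [2,5], [3,4], [3,5], [4,5]
  2-simplices (10): [0,1,2], [0,1,4], [0,2,3], [0,3,5], [0,4,5], [1,2,5], [1,3,4], [1,3,5], [2,3,4], [2,4,5]

Hence C_0 ≅ Z^6, C_1 ≅ Z^15, C_2 ≅ Z^10.

The boundary map ∂_1: C_1 → C_0 maps an edge to its endpoints' difference, ∂[p,q] = q − p.
The resulting 6×15 matrix has rank 5, and its Smith normal form has invariant factors (1,1,1,1,1).

Boundary ∂_2: C_2 → C_1 maps a triangle to the signed sum of its edges. For instance
  ∂[0,3,5] = [3,5] − [0,5] + [0,3],
  ∂[1,3,4] = [3,4] − [1,4] + [1,3].
The 15×10 boundary matrix has rank 10 and Smith normal form diag(1,1,1,1,1,1,1,1,1,2).

Computing H_k = (kernel of ∂_k) / (image of ∂_{k+1}):

  H_0: rank C_0 − rank ∂_1 = 6 − 5 = 1, and the invariant factors of ∂_1 are all 1, so H_0 ≅ Z.
  H_1: rank ker ∂_1 − rank ∂_2 = (15 − 5) − 10 = 0, and ∂_2 has invariant factor 2 > 1, so H_1 ≅ Z/2Z.
  H_2: rank ker ∂_2 − rank ∂_3 = (10 − 10) − 0 = 0, and there is no ∂_3, so H_2 ≅ 0.

As a check, the Euler characteristic is 6 − 15 + 10 = 1, which agrees with 1 − 0 + 0 = 1.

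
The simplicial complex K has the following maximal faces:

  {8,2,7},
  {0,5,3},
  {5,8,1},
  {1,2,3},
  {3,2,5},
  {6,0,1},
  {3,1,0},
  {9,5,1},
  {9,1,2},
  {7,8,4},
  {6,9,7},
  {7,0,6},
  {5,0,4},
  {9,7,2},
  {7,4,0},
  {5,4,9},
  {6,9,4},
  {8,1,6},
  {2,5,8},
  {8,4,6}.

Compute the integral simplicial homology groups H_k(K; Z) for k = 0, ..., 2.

H_0 = Z,  H_1 = Z ⊕ Z/2,  H_2 = 0.

We work with the vertex ordering 0 < 1 < 2 < 3 < 4 < 5 < 6 < 7 < 8 < 9. The simplices of K, each written with vertices in increasing order, are:

  0-simplices (10): [0], [1], [2], [3], [4], [5], [6], [7], [8], [9]
  1-simplices (30): (30 of them)
  2-simplices (20): (20 of them)

giving chain groups C_0 ≅ Z^10, C_1 ≅ Z^30, C_2 ≅ Z^20.

Boundary ∂_1: C_1 → C_0 is given by ∂[p,q] = [q] − [p].
This gives a 10×30 integer matrix of rank 9; reducing to Smith normal form yields diagonal entries (1,1,1,1,1,1,1,1,1).

Boundary ∂_2: C_2 → C_1 sends each 2-simplex [p,q,r] to [q,r] − [p,r] + [p,q]. For instance
  ∂[4,6,8] = [6,8] − [4,8] + [4,6],
  ∂[2,7,9] = [7,9] − [2,9] + [2,7].
As a 30×20 matrix over Z this has rank 20, with invariant factors (1,1,1,1,1,1,1,1,1,1,1,1,1,1,1,1,1,1,1,2).

Reading off H_k = ker ∂_k / im ∂_{k+1}:

  H_0: rank C_0 − rank ∂_1 = 10 − 9 = 1, and the invariant factors of ∂_1 are all 1, so H_0 = Z.
  H_1: rank ker ∂_1 − rank ∂_2 = (30 − 9) − 20 = 1, and ∂_2 has invariant factor 2 > 1, so H_1 = Z ⊕ Z/2.
  H_2: rank ker ∂_2 − rank ∂_3 = (20 − 20) − 0 = 0, and there is no ∂_3, so H_2 = 0.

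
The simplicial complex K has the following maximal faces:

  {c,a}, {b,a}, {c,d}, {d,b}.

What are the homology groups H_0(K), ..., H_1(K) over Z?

H_0 = Z,  H_1 = Z.

Order the vertices as a < b < c < d. Listing each simplex with vertices in this order, K has dimension 1 with simplices:

  0-simplices (4): a, b, c, d
  1-simplices (4): ab, ac, bd, cd

so the chain groups are C_0 ≅ Z^4, C_1 ≅ Z^4.

Boundary ∂_1: C_1 → C_0 maps an edge to its endpoints' difference, ∂[p,q] = q − p.
The resulting 4×4 matrix has rank 3, and its Smith normal form has invariant factors (1,1,1).

From H_k ≅ ker(∂_k) / im(∂_{k+1}) we obtain:

  H_0: rank C_0 − rank ∂_1 = 4 − 3 = 1, and the invariant factors of ∂_1 are all 1, so H_0 = Z.
  H_1: rank ker ∂_1 − rank ∂_2 = (4 − 3) − 0 = 1, and there is no ∂_2, so H_1 = Z.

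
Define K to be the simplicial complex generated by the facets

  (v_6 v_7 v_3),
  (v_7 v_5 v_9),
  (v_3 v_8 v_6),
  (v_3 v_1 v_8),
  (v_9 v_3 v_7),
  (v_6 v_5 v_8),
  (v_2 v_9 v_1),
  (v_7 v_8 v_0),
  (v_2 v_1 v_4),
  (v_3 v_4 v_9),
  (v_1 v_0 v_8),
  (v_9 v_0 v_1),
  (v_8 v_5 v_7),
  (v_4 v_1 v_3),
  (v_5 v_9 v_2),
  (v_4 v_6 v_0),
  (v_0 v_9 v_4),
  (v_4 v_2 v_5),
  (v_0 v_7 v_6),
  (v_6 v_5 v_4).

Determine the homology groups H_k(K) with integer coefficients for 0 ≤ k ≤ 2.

H_0 = Z,  H_1 = Z ⊕ Z/2Z,  H_2 = 0.

We work with the vertex ordering v_0 < v_1 < v_2 < v_3 < v_4 < v_5 < v_6 < v_7 < v_8 < v_9. The simplices of K, each written with vertices in increasing order, are:

  0-simplices (10): [v_0], [v_1], [v_2], [v_3], [v_4], [v_5], [v_6], [v_7], [v_8], [v_9]
  1-simplices (30): (30 of them)
  2-simplices (20): (20 of them)

giving chain groups C_0 ≅ Z^10, C_1 ≅ Z^30, C_2 ≅ Z^20.

∂_1: C_1 → C_0 sends each edge [p,q] (with p < q) to q − p. For instance
  ∂[v_7,v_9] = [v_9] − [v_7].
The resulting 10×30 matrix has rank 9, and its Smith normal form has invariant factors (1,1,1,1,1,1,1,1,1).

The boundary map ∂_2: C_2 → C_1 sends each 2-simplex [p,q,r] to [q,r] − [p,r] + [p,q]. For instance
  ∂[v_0,v_7,v_8] = [v_7,v_8] − [v_0,v_8] + [v_0,v_7],
  ∂[v_3,v_6,v_7] = [v_6,v_7] − [v_3,v_7] + [v_3,v_6].
The resulting 30×20 matrix has rank 20, and its Smith normal form has invariant factors (1,1,1,1,1,1,1,1,1,1,1,1,1,1,1,1,1,1,1,2).

Now H_k = ker ∂_k / im ∂_{k+1}, so:

  H_0: rank C_0 − rank ∂_1 = 10 − 9 = 1, and the invariant factors of ∂_1 are all 1, so H_0 = Z.
  H_1: rank ker ∂_1 − rank ∂_2 = (30 − 9) − 20 = 1, and ∂_2 has invariant factor 2 > 1, so H_1 = Z ⊕ Z/2Z.
  H_2: rank ker ∂_2 − rank ∂_3 = (20 − 20) − 0 = 0, and there is no ∂_3, so H_2 = 0.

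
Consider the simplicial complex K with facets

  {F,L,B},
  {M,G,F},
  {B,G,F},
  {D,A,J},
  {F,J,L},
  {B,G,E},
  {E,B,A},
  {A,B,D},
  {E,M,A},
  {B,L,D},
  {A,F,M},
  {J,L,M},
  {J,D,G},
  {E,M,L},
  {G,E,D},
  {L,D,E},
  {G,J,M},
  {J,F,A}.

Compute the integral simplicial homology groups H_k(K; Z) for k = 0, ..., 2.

H_0 ≅ Z,  H_1 ≅ Z ⊕ Z_2,  H_2 = 0.

Fix the vertex order A < B < D < E < F < G < J < L < M and write every simplex with vertices in increasing order. Then dim K = 2 and the simplices of K are:

  0-simplices (9): A, B, D, E, F, G, J, L, M
  1-simplices (27): AB, AD, AE, AF, AJ, AM, BD, BE, BF, BG, BL, DE, DG, DJ, DL, EG, EL, EM, FG, FJ, FL, FM, GJ, GM, JL, JM, LM
  2-simplices (18): ABD, ABE, ADJ, AEM, AFJ, AFM, BDL, BEG, BFG, BFL, DEG, DEL, DGJ, ELM, FGM, FJL, GJM, JLM

Hence C_0 ≅ Z^9, C_1 ≅ Z^27, C_2 ≅ Z^18.

∂_1: C_1 → C_0 is given by ∂[p,q] = [q] − [p].
This gives a 9×27 integer matrix of rank 8; reducing to Smith normal form yields diagonal entries (1,1,1,1,1,1,1,1).

The boundary map ∂_2: C_2 → C_1 maps a triangle to the signed sum of its edges. For instance
  ∂AFM = FM − AM + AF,
  ∂ABE = BE − AE + AB.
The 27×18 boundary matrix has rank 18 and Smith normal form diag(1,1,1,1,1,1,1,1,1,1,1,1,1,1,1,1,1,2).

Now H_k = ker ∂_k / im ∂_{k+1}, so:

  H_0: rank C_0 − rank ∂_1 = 9 − 8 = 1, and the invariant factors of ∂_1 are all 1, so H_0 = Z.
  H_1: rank ker ∂_1 − rank ∂_2 = (27 − 8) − 18 = 1, and ∂_2 has invariant factor 2 > 1, so H_1 = Z ⊕ Z_2.
  H_2: rank ker ∂_2 − rank ∂_3 = (18 − 18) − 0 = 0, and there is no ∂_3, so H_2 = 0.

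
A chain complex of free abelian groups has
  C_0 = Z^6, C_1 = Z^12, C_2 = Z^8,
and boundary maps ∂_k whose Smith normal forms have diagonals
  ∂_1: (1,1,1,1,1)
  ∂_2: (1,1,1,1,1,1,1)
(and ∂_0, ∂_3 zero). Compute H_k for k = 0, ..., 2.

H_0: b_0 = 6 − 0 − 5 = 1; torsion from ∂_1 factors > 1: none. So H_0 ≅ Z.
H_1: b_1 = 12 − 5 − 7 = 0; torsion from ∂_2 factors > 1: none. So H_1 ≅ 0.
H_2: b_2 = 8 − 7 − 0 = 1; torsion from ∂_3 factors > 1: none. So H_2 ≅ Z.

H_0 ≅ Z,  H_1 = 0,  H_2 ≅ Z.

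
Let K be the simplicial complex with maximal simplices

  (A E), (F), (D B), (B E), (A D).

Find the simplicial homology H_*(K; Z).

H_0 = Z^2,  H_1 = Z.

K has 5 vertices, 4 edges.
rank ∂_0 = 0, rank ∂_1 = 3 ⇒ b_0 = 5 − 0 − 3 = 2; all invariant factors of ∂_1 are 1 so no torsion. So H_0 ≅ Z^2.
rank ∂_1 = 3, rank ∂_2 = 0 ⇒ b_1 = 4 − 3 − 0 = 1. So H_1 ≅ Z.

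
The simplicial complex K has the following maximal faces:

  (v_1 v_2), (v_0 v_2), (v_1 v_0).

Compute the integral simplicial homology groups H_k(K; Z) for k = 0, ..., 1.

Take the total order v_0 < v_1 < v_2 on the vertex set. Then K (dimension 1) consists of the simplices:

  0-simplices (3): [v_0], [v_1], [v_2]
  1-simplices (3): [v_0,v_1], [v_0,v_2], [v_1,v_2]

Hence C_0 ≅ Z^3, C_1 ≅ Z^3.

The boundary map ∂_1: C_1 → C_0 is given by ∂[p,q] = [q] − [p]. For instance
  ∂[v_0,v_1] = [v_1] − [v_0].
The 3×3 boundary matrix has rank 2 and Smith normal form diag(1,1).

Now H_k = ker ∂_k / im ∂_{k+1}, so:

  H_0: rank C_0 − rank ∂_1 = 3 − 2 = 1, and the invariant factors of ∂_1 are all 1, so H_0 ≅ Z.
  H_1: rank ker ∂_1 − rank ∂_2 = (3 − 2) − 0 = 1, and there is no ∂_2, so H_1 ≅ Z.

H_0 ≅ Z,  H_1 ≅ Z.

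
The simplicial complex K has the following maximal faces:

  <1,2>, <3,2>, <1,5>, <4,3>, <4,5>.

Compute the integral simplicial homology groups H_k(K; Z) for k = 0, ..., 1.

Order the vertices as 1 < 2 < 3 < 4 < 5. Listing each simplex with vertices in this order, K has dimension 1 with simplices:

  0-simplices (5): [1], [2], [3], [4], [5]
  1-simplices (5): [1,2], [1,5], [2,3], [3,4], [4,5]

giving chain groups C_0 ≅ Z^5, C_1 ≅ Z^5.

Boundary ∂_1: C_1 → C_0 sends each edge [p,q] (with p < q) to q − p.
As a 5×5 matrix over Z this has rank 4, with invariant factors (1,1,1,1).

Computing H_k = (kernel of ∂_k) / (image of ∂_{k+1}):

  H_0: rank C_0 − rank ∂_1 = 5 − 4 = 1, and the invariant factors of ∂_1 are all 1, so H_0 = Z.
  H_1: rank ker ∂_1 − rank ∂_2 = (5 − 4) − 0 = 1, and there is no ∂_2, so H_1 = Z.

(K is a triangulation of the circle S^1.)

H_0 = Z,  H_1 = Z.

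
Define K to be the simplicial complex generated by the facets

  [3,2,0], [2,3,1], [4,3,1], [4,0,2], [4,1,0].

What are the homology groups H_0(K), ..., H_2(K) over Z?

Fix the vertex order 0 < 1 < 2 < 3 < 4 and write every simplex with vertices in increasing order. Then dim K = 2 and the simplices of K are:

  0-simplices (5): [0], [1], [2], [3], [4]
  1-simplices (10): [0,1], [0,2], [0,3], [0,4], [1,2], [1,3], [1,4], [2,3], [2,4], [3,4]
  2-simplices (5): [0,1,4], [0,2,3], [0,2,4], [1,2,3], [1,3,4]

giving chain groups C_0 ≅ Z^5, C_1 ≅ Z^10, C_2 ≅ Z^5.

The boundary map ∂_1: C_1 → C_0 sends each edge [p,q] (with p < q) to q − p. For instance
  ∂[1,2] = [2] − [1].
The resulting 5×10 matrix has rank 4, and its Smith normal form has invariant factors (1,1,1,1).

The boundary map ∂_2: C_2 → C_1 maps a triangle to the signed sum of its edges. For instance
  ∂[1,2,3] = [2,3] − [1,3] + [1,2],
  ∂[0,2,4] = [2,4] − [0,4] + [0,2].
The 10×5 boundary matrix has rank 5 and Smith normal form diag(1,1,1,1,1).

Computing H_k = (kernel of ∂_k) / (image of ∂_{k+1}):

  H_0: rank C_0 − rank ∂_1 = 5 − 4 = 1, and the invariant factors of ∂_1 are all 1, so H_0 ≅ Z.
  H_1: rank ker ∂_1 − rank ∂_2 = (10 − 4) − 5 = 1, and the invariant factors of ∂_2 are all 1, so H_1 ≅ Z.
  H_2: rank ker ∂_2 − rank ∂_3 = (5 − 5) − 0 = 0, and there is no ∂_3, so H_2 ≅ 0.

As a check, the Euler characteristic is 5 − 10 + 5 = 0, which agrees with 1 − 1 + 0 = 0.
(K is a triangulation of the Möbius band.)

H_0 = Z,  H_1 = Z,  H_2 = 0.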